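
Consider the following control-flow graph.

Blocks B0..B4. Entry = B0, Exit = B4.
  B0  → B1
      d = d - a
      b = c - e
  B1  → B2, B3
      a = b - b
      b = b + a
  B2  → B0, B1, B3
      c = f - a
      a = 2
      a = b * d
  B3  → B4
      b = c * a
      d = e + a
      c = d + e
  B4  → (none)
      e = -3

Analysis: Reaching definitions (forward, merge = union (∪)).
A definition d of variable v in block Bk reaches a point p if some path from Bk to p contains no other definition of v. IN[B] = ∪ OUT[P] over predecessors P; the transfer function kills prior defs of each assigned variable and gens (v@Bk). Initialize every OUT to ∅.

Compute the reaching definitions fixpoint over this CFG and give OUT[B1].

Answer: {a@B1, b@B1, c@B2, d@B0}

Derivation:
Fixpoint table:
  B0:   IN={a@B2, b@B1, c@B2, d@B0}   OUT={a@B2, b@B0, c@B2, d@B0}
  B1:   IN={a@B2, b@B0, b@B1, c@B2, d@B0}   OUT={a@B1, b@B1, c@B2, d@B0}
  B2:   IN={a@B1, b@B1, c@B2, d@B0}   OUT={a@B2, b@B1, c@B2, d@B0}
  B3:   IN={a@B1, a@B2, b@B1, c@B2, d@B0}   OUT={a@B1, a@B2, b@B3, c@B3, d@B3}
  B4:   IN={a@B1, a@B2, b@B3, c@B3, d@B3}   OUT={a@B1, a@B2, b@B3, c@B3, d@B3, e@B4}

Merge at B1: IN[B1] = OUT[B0] ⊔ OUT[B2] = {a@B2, b@B0, b@B1, c@B2, d@B0}
Applying B1's transfer function to that IN value gives OUT[B1] (row B1 above).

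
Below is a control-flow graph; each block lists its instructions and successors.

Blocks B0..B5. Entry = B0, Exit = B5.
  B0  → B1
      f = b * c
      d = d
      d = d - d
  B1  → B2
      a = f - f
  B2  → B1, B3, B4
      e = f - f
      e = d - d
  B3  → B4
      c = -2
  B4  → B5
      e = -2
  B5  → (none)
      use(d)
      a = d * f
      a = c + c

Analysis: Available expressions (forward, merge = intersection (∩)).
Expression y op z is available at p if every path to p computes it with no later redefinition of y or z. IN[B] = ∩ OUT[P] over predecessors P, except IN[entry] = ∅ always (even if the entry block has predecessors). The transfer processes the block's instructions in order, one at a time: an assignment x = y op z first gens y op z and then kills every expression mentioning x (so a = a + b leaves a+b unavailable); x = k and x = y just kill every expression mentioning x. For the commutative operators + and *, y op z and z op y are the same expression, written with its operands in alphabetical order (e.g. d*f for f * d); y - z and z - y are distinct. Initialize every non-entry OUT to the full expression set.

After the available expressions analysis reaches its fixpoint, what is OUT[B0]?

Answer: {b*c}

Trace:
Fixpoint table:
  B0:  IN={}  OUT={b*c}
  B1:  IN={b*c}  OUT={b*c, f-f}
  B2:  IN={b*c, f-f}  OUT={b*c, d-d, f-f}
  B3:  IN={b*c, d-d, f-f}  OUT={d-d, f-f}
  B4:  IN={d-d, f-f}  OUT={d-d, f-f}
  B5:  IN={d-d, f-f}  OUT={c+c, d*f, d-d, f-f}

B0 is the boundary node: IN[B0] = {}
Applying B0's transfer function to that IN value gives OUT[B0] (row B0 above).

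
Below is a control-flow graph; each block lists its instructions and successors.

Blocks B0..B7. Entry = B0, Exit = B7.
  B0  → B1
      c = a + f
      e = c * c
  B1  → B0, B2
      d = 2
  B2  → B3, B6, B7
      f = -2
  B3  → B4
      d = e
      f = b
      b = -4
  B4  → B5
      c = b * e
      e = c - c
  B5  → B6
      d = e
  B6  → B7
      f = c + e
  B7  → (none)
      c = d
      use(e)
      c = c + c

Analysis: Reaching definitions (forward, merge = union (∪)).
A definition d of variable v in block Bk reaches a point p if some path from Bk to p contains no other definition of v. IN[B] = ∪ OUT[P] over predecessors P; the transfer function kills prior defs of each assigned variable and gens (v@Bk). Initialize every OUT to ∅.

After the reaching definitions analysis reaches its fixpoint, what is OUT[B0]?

Answer: {c@B0, d@B1, e@B0}

Derivation:
Converged values:
  B0:  IN={c@B0, d@B1, e@B0}  OUT={c@B0, d@B1, e@B0}
  B1:  IN={c@B0, d@B1, e@B0}  OUT={c@B0, d@B1, e@B0}
  B2:  IN={c@B0, d@B1, e@B0}  OUT={c@B0, d@B1, e@B0, f@B2}
  B3:  IN={c@B0, d@B1, e@B0, f@B2}  OUT={b@B3, c@B0, d@B3, e@B0, f@B3}
  B4:  IN={b@B3, c@B0, d@B3, e@B0, f@B3}  OUT={b@B3, c@B4, d@B3, e@B4, f@B3}
  B5:  IN={b@B3, c@B4, d@B3, e@B4, f@B3}  OUT={b@B3, c@B4, d@B5, e@B4, f@B3}
  B6:  IN={b@B3, c@B0, c@B4, d@B1, d@B5, e@B0, e@B4, f@B2, f@B3}  OUT={b@B3, c@B0, c@B4, d@B1, d@B5, e@B0, e@B4, f@B6}
  B7:  IN={b@B3, c@B0, c@B4, d@B1, d@B5, e@B0, e@B4, f@B2, f@B6}  OUT={b@B3, c@B7, d@B1, d@B5, e@B0, e@B4, f@B2, f@B6}

Merge at B0 (entry node, so the boundary value {} is joined with the incoming edge(s)): IN[B0] = {} ⊔ OUT[B1] = {c@B0, d@B1, e@B0}
Applying B0's transfer function to that IN value gives OUT[B0] (row B0 above).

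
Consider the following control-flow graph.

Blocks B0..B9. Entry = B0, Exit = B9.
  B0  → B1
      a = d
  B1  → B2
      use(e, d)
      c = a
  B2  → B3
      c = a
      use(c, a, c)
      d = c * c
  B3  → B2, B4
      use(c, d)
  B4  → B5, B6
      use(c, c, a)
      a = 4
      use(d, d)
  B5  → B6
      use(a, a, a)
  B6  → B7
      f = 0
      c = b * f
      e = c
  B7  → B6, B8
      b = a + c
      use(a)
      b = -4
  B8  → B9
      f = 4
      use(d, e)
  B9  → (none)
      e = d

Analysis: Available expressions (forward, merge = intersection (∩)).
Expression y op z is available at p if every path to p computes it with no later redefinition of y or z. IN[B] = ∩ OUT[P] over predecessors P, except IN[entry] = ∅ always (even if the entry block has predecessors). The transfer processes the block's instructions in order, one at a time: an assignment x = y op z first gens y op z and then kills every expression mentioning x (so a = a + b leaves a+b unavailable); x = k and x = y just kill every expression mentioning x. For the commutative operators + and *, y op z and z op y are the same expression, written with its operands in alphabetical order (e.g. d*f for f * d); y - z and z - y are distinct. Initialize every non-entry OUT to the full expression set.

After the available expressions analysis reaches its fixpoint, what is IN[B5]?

Fixpoint table:
  B0: | IN={} | OUT={}
  B1: | IN={} | OUT={}
  B2: | IN={} | OUT={c*c}
  B3: | IN={c*c} | OUT={c*c}
  B4: | IN={c*c} | OUT={c*c}
  B5: | IN={c*c} | OUT={c*c}
  B6: | IN={} | OUT={b*f}
  B7: | IN={b*f} | OUT={a+c}
  B8: | IN={a+c} | OUT={a+c}
  B9: | IN={a+c} | OUT={a+c}

Merge at B5: IN[B5] = OUT[B4] = {c*c}

Answer: {c*c}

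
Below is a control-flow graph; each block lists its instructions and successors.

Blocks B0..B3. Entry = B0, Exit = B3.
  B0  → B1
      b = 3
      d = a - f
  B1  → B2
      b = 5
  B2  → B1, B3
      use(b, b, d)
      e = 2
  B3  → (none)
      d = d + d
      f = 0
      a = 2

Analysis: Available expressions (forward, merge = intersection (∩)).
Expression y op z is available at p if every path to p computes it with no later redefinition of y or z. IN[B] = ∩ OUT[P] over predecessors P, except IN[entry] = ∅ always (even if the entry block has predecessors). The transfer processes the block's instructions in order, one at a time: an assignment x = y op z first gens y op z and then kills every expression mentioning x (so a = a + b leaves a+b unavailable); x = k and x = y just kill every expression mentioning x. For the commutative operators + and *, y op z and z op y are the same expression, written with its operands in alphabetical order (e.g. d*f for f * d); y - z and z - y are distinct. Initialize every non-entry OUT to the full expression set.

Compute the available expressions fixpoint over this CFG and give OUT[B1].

Fixpoint table:
  B0:   IN={}   OUT={a-f}
  B1:   IN={a-f}   OUT={a-f}
  B2:   IN={a-f}   OUT={a-f}
  B3:   IN={a-f}   OUT={}

Merge at B1: IN[B1] = OUT[B0] ∩ OUT[B2] = {a-f}
Applying B1's transfer function to that IN value gives OUT[B1] (row B1 above).

Answer: {a-f}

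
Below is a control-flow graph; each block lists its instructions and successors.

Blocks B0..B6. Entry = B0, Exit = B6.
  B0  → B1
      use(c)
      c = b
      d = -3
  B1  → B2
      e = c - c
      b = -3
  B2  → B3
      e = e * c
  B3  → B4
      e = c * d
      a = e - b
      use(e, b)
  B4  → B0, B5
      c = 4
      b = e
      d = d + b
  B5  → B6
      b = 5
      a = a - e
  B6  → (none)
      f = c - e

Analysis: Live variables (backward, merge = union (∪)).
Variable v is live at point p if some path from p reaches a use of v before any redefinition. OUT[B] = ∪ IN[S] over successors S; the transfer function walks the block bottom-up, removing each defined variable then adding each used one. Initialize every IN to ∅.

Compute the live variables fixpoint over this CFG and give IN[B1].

Answer: {c, d}

Trace:
Fixpoint table:
  B0: | IN={b, c} | OUT={c, d}
  B1: | IN={c, d} | OUT={b, c, d, e}
  B2: | IN={b, c, d, e} | OUT={b, c, d}
  B3: | IN={b, c, d} | OUT={a, d, e}
  B4: | IN={a, d, e} | OUT={a, b, c, e}
  B5: | IN={a, c, e} | OUT={c, e}
  B6: | IN={c, e} | OUT={}

Merge at B1: OUT[B1] = IN[B2] = {b, c, d, e}
Applying B1's transfer function to that OUT value gives IN[B1] (row B1 above).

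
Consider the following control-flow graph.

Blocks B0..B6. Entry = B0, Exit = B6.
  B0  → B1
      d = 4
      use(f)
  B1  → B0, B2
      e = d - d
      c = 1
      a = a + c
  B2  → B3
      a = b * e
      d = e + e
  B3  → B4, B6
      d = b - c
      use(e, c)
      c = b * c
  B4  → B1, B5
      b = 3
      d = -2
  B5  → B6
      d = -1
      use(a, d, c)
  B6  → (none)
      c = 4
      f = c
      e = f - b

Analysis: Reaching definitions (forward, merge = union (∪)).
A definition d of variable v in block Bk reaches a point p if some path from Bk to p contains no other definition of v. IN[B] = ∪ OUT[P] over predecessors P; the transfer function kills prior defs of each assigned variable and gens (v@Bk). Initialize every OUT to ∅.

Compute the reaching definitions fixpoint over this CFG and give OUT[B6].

Per-block solution:
  B0: | IN={a@B1, b@B4, c@B1, d@B0, d@B4, e@B1} | OUT={a@B1, b@B4, c@B1, d@B0, e@B1}
  B1: | IN={a@B1, a@B2, b@B4, c@B1, c@B3, d@B0, d@B4, e@B1} | OUT={a@B1, b@B4, c@B1, d@B0, d@B4, e@B1}
  B2: | IN={a@B1, b@B4, c@B1, d@B0, d@B4, e@B1} | OUT={a@B2, b@B4, c@B1, d@B2, e@B1}
  B3: | IN={a@B2, b@B4, c@B1, d@B2, e@B1} | OUT={a@B2, b@B4, c@B3, d@B3, e@B1}
  B4: | IN={a@B2, b@B4, c@B3, d@B3, e@B1} | OUT={a@B2, b@B4, c@B3, d@B4, e@B1}
  B5: | IN={a@B2, b@B4, c@B3, d@B4, e@B1} | OUT={a@B2, b@B4, c@B3, d@B5, e@B1}
  B6: | IN={a@B2, b@B4, c@B3, d@B3, d@B5, e@B1} | OUT={a@B2, b@B4, c@B6, d@B3, d@B5, e@B6, f@B6}

Merge at B6: IN[B6] = OUT[B3] ⊔ OUT[B5] = {a@B2, b@B4, c@B3, d@B3, d@B5, e@B1}
Applying B6's transfer function to that IN value gives OUT[B6] (row B6 above).

Answer: {a@B2, b@B4, c@B6, d@B3, d@B5, e@B6, f@B6}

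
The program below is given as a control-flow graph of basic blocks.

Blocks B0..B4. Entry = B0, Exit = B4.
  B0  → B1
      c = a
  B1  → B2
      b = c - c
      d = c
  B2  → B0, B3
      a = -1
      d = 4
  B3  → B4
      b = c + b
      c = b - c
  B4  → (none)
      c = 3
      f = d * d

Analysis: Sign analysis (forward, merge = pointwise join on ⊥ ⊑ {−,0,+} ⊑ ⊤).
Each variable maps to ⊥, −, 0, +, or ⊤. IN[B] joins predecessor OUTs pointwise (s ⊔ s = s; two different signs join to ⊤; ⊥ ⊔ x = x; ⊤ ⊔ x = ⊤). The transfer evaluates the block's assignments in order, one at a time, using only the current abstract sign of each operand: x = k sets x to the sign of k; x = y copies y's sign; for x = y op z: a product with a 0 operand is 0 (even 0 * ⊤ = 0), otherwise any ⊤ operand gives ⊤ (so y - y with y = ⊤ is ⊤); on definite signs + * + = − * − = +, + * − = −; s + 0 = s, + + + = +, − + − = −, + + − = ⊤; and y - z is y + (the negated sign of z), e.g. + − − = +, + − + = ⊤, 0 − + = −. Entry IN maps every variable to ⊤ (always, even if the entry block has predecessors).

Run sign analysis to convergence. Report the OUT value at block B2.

Answer: {a: -, b: ⊤, c: ⊤, d: +, e: ⊤, f: ⊤}

Derivation:
Per-block solution:
  B0:   IN=(all ⊤)   OUT=(all ⊤)
  B1:   IN=(all ⊤)   OUT=(all ⊤)
  B2:   IN=(all ⊤)   OUT={a:-, d:+; rest ⊤}
  B3:   IN={a:-, d:+; rest ⊤}   OUT={a:-, d:+; rest ⊤}
  B4:   IN={a:-, d:+; rest ⊤}   OUT={a:-, c:+, d:+, f:+; rest ⊤}

Merge at B2: IN[B2] = OUT[B1] = {a: ⊤, b: ⊤, c: ⊤, d: ⊤, e: ⊤, f: ⊤}
Applying B2's transfer function to that IN value gives OUT[B2] (row B2 above).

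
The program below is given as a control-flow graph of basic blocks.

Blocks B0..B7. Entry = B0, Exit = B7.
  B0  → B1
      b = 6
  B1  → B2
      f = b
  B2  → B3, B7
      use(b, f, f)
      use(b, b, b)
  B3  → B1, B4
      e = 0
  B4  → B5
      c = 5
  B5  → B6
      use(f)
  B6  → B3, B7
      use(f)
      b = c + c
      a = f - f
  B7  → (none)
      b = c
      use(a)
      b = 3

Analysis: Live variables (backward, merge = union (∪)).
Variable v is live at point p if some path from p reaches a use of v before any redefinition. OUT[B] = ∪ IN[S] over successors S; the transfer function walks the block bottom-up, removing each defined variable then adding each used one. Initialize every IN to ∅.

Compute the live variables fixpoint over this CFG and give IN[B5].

Answer: {c, f}

Working:
Fixpoint table:
  B0: | IN={a, c} | OUT={a, b, c}
  B1: | IN={a, b, c} | OUT={a, b, c, f}
  B2: | IN={a, b, c, f} | OUT={a, b, c, f}
  B3: | IN={a, b, c, f} | OUT={a, b, c, f}
  B4: | IN={f} | OUT={c, f}
  B5: | IN={c, f} | OUT={c, f}
  B6: | IN={c, f} | OUT={a, b, c, f}
  B7: | IN={a, c} | OUT={}

Merge at B5: OUT[B5] = IN[B6] = {c, f}
Applying B5's transfer function to that OUT value gives IN[B5] (row B5 above).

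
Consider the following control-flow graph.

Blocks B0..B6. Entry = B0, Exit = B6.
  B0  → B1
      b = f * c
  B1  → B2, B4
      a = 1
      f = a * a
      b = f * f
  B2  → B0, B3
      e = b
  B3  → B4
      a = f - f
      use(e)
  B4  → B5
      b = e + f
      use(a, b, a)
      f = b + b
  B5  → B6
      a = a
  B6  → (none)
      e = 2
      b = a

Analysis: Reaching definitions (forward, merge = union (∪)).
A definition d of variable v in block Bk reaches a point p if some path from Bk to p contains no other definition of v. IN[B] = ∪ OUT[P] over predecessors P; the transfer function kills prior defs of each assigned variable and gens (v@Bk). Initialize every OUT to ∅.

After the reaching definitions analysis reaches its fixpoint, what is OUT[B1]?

Answer: {a@B1, b@B1, e@B2, f@B1}

Trace:
Fixpoint table:
  B0: | IN={a@B1, b@B1, e@B2, f@B1} | OUT={a@B1, b@B0, e@B2, f@B1}
  B1: | IN={a@B1, b@B0, e@B2, f@B1} | OUT={a@B1, b@B1, e@B2, f@B1}
  B2: | IN={a@B1, b@B1, e@B2, f@B1} | OUT={a@B1, b@B1, e@B2, f@B1}
  B3: | IN={a@B1, b@B1, e@B2, f@B1} | OUT={a@B3, b@B1, e@B2, f@B1}
  B4: | IN={a@B1, a@B3, b@B1, e@B2, f@B1} | OUT={a@B1, a@B3, b@B4, e@B2, f@B4}
  B5: | IN={a@B1, a@B3, b@B4, e@B2, f@B4} | OUT={a@B5, b@B4, e@B2, f@B4}
  B6: | IN={a@B5, b@B4, e@B2, f@B4} | OUT={a@B5, b@B6, e@B6, f@B4}

Merge at B1: IN[B1] = OUT[B0] = {a@B1, b@B0, e@B2, f@B1}
Applying B1's transfer function to that IN value gives OUT[B1] (row B1 above).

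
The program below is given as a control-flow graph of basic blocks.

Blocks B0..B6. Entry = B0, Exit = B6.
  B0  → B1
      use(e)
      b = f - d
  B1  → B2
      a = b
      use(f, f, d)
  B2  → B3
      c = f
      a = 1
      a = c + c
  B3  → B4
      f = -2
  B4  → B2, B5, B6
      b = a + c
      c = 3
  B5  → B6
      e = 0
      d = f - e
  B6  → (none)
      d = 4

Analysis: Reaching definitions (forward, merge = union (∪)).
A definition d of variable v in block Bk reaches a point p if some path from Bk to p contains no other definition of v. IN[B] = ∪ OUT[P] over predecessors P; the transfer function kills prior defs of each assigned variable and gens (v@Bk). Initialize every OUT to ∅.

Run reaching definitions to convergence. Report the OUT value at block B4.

Fixpoint table:
  B0:  IN={}  OUT={b@B0}
  B1:  IN={b@B0}  OUT={a@B1, b@B0}
  B2:  IN={a@B1, a@B2, b@B0, b@B4, c@B4, f@B3}  OUT={a@B2, b@B0, b@B4, c@B2, f@B3}
  B3:  IN={a@B2, b@B0, b@B4, c@B2, f@B3}  OUT={a@B2, b@B0, b@B4, c@B2, f@B3}
  B4:  IN={a@B2, b@B0, b@B4, c@B2, f@B3}  OUT={a@B2, b@B4, c@B4, f@B3}
  B5:  IN={a@B2, b@B4, c@B4, f@B3}  OUT={a@B2, b@B4, c@B4, d@B5, e@B5, f@B3}
  B6:  IN={a@B2, b@B4, c@B4, d@B5, e@B5, f@B3}  OUT={a@B2, b@B4, c@B4, d@B6, e@B5, f@B3}

Merge at B4: IN[B4] = OUT[B3] = {a@B2, b@B0, b@B4, c@B2, f@B3}
Applying B4's transfer function to that IN value gives OUT[B4] (row B4 above).

Answer: {a@B2, b@B4, c@B4, f@B3}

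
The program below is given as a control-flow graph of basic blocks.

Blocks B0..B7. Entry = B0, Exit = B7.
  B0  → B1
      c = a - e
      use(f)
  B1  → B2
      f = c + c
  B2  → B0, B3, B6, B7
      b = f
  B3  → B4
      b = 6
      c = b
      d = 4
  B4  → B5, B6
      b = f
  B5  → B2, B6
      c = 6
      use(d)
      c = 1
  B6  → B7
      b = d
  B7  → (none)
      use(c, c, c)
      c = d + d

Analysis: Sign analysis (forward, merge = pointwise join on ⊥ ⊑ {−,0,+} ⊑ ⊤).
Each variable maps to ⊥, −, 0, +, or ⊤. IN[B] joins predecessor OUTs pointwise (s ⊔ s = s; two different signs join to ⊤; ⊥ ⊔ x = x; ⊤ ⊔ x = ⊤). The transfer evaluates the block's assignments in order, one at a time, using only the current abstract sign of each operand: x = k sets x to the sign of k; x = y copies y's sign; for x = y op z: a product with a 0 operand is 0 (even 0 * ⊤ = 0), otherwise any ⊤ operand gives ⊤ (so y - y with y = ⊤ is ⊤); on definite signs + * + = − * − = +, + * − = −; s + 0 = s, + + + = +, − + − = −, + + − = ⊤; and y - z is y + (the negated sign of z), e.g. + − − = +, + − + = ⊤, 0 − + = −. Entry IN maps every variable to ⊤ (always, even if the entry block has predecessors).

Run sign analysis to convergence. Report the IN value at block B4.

Converged values:
  B0: | IN=(all ⊤) | OUT=(all ⊤)
  B1: | IN=(all ⊤) | OUT=(all ⊤)
  B2: | IN=(all ⊤) | OUT=(all ⊤)
  B3: | IN=(all ⊤) | OUT={b:+, c:+, d:+; rest ⊤}
  B4: | IN={b:+, c:+, d:+; rest ⊤} | OUT={c:+, d:+; rest ⊤}
  B5: | IN={c:+, d:+; rest ⊤} | OUT={c:+, d:+; rest ⊤}
  B6: | IN=(all ⊤) | OUT=(all ⊤)
  B7: | IN=(all ⊤) | OUT=(all ⊤)

Merge at B4: IN[B4] = OUT[B3] = {a: ⊤, b: +, c: +, d: +, e: ⊤, f: ⊤}

Answer: {a: ⊤, b: +, c: +, d: +, e: ⊤, f: ⊤}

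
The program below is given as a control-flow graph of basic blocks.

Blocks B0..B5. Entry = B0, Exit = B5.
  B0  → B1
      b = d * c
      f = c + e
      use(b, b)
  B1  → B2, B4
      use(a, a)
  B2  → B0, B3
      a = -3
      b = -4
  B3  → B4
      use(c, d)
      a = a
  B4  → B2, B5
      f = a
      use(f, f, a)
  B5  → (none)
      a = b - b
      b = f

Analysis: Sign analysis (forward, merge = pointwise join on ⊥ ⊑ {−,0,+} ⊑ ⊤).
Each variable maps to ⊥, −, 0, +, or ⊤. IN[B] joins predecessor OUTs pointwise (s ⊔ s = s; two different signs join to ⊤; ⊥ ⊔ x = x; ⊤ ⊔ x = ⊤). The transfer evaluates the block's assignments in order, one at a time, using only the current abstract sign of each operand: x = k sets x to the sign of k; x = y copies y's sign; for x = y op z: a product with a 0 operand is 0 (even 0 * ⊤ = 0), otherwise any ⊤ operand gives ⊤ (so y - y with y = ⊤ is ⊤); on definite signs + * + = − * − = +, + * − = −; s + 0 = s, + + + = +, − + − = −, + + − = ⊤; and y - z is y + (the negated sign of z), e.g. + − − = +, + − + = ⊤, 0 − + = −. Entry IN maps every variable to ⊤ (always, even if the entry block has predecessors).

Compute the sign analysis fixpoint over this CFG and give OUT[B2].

Answer: {a: -, b: -, c: ⊤, d: ⊤, e: ⊤, f: ⊤}

Trace:
Converged values:
  B0:   IN=(all ⊤)   OUT=(all ⊤)
  B1:   IN=(all ⊤)   OUT=(all ⊤)
  B2:   IN=(all ⊤)   OUT={a:-, b:-; rest ⊤}
  B3:   IN={a:-, b:-; rest ⊤}   OUT={a:-, b:-; rest ⊤}
  B4:   IN=(all ⊤)   OUT=(all ⊤)
  B5:   IN=(all ⊤)   OUT=(all ⊤)

Merge at B2: IN[B2] = OUT[B1] ⊔ OUT[B4] = {a: ⊤, b: ⊤, c: ⊤, d: ⊤, e: ⊤, f: ⊤}
Applying B2's transfer function to that IN value gives OUT[B2] (row B2 above).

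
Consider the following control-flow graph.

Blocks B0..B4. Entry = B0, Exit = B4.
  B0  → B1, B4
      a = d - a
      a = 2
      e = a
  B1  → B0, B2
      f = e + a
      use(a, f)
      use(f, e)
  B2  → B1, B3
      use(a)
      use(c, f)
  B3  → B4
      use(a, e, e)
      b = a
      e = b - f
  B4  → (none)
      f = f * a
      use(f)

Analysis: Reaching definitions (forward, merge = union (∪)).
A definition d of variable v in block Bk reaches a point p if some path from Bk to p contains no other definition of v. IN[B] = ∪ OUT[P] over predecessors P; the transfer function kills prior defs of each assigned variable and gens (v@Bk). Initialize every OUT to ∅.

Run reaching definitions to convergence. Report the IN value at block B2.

Per-block solution:
  B0:   IN={a@B0, e@B0, f@B1}   OUT={a@B0, e@B0, f@B1}
  B1:   IN={a@B0, e@B0, f@B1}   OUT={a@B0, e@B0, f@B1}
  B2:   IN={a@B0, e@B0, f@B1}   OUT={a@B0, e@B0, f@B1}
  B3:   IN={a@B0, e@B0, f@B1}   OUT={a@B0, b@B3, e@B3, f@B1}
  B4:   IN={a@B0, b@B3, e@B0, e@B3, f@B1}   OUT={a@B0, b@B3, e@B0, e@B3, f@B4}

Merge at B2: IN[B2] = OUT[B1] = {a@B0, e@B0, f@B1}

Answer: {a@B0, e@B0, f@B1}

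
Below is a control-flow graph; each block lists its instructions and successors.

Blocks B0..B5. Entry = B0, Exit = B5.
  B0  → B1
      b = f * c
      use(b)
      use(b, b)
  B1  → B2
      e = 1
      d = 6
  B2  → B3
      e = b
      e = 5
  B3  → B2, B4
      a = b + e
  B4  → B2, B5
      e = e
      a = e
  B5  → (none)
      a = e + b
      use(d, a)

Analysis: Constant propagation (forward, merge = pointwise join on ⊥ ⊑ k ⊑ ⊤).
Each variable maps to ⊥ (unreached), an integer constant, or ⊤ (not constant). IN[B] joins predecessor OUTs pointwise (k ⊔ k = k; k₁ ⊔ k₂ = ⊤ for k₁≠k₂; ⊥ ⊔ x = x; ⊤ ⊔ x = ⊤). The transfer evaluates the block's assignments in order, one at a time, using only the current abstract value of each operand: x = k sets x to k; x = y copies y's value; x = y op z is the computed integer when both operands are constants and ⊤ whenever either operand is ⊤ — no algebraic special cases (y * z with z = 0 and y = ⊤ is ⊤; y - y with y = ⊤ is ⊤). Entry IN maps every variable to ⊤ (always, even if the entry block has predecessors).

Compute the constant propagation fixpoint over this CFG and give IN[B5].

Answer: {a: 5, b: ⊤, c: ⊤, d: 6, e: 5, f: ⊤}

Working:
Fixpoint table:
  B0:  IN=(all ⊤)  OUT=(all ⊤)
  B1:  IN=(all ⊤)  OUT={d:6, e:1; rest ⊤}
  B2:  IN={d:6; rest ⊤}  OUT={d:6, e:5; rest ⊤}
  B3:  IN={d:6, e:5; rest ⊤}  OUT={d:6, e:5; rest ⊤}
  B4:  IN={d:6, e:5; rest ⊤}  OUT={a:5, d:6, e:5; rest ⊤}
  B5:  IN={a:5, d:6, e:5; rest ⊤}  OUT={d:6, e:5; rest ⊤}

Merge at B5: IN[B5] = OUT[B4] = {a: 5, b: ⊤, c: ⊤, d: 6, e: 5, f: ⊤}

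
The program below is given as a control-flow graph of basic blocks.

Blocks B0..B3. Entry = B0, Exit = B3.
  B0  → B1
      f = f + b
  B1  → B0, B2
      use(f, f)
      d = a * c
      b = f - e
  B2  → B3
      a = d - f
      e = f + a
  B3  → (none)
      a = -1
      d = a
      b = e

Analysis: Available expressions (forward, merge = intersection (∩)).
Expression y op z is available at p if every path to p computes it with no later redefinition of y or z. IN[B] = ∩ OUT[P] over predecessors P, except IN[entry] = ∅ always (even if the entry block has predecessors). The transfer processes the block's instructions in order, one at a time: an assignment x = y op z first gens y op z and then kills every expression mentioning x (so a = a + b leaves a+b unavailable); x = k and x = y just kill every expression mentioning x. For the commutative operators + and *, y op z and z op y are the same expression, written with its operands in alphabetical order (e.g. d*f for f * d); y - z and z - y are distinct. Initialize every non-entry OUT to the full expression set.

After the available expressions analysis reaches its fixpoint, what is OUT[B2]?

Answer: {a+f, d-f}

Trace:
Converged values:
  B0:  IN={}  OUT={}
  B1:  IN={}  OUT={a*c, f-e}
  B2:  IN={a*c, f-e}  OUT={a+f, d-f}
  B3:  IN={a+f, d-f}  OUT={}

Merge at B2: IN[B2] = OUT[B1] = {a*c, f-e}
Applying B2's transfer function to that IN value gives OUT[B2] (row B2 above).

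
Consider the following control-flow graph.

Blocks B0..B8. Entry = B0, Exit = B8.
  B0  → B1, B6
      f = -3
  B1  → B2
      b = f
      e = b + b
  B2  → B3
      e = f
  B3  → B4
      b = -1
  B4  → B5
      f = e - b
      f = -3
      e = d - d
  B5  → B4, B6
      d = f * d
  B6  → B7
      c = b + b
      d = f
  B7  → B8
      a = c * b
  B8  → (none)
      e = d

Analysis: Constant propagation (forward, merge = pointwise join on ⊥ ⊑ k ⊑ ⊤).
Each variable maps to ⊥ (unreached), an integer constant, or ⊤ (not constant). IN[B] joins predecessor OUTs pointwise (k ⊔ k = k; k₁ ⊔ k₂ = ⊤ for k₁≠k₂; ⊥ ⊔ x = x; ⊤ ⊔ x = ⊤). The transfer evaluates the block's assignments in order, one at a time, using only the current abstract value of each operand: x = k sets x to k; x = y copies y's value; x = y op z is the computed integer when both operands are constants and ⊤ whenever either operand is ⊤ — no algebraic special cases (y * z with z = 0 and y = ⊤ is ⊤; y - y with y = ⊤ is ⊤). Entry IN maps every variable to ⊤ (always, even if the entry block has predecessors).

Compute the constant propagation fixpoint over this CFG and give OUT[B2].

Answer: {a: ⊤, b: -3, c: ⊤, d: ⊤, e: -3, f: -3}

Trace:
Converged values:
  B0: | IN=(all ⊤) | OUT={f:-3; rest ⊤}
  B1: | IN={f:-3; rest ⊤} | OUT={b:-3, e:-6, f:-3; rest ⊤}
  B2: | IN={b:-3, e:-6, f:-3; rest ⊤} | OUT={b:-3, e:-3, f:-3; rest ⊤}
  B3: | IN={b:-3, e:-3, f:-3; rest ⊤} | OUT={b:-1, e:-3, f:-3; rest ⊤}
  B4: | IN={b:-1, f:-3; rest ⊤} | OUT={b:-1, f:-3; rest ⊤}
  B5: | IN={b:-1, f:-3; rest ⊤} | OUT={b:-1, f:-3; rest ⊤}
  B6: | IN={f:-3; rest ⊤} | OUT={d:-3, f:-3; rest ⊤}
  B7: | IN={d:-3, f:-3; rest ⊤} | OUT={d:-3, f:-3; rest ⊤}
  B8: | IN={d:-3, f:-3; rest ⊤} | OUT={d:-3, e:-3, f:-3; rest ⊤}

Merge at B2: IN[B2] = OUT[B1] = {a: ⊤, b: -3, c: ⊤, d: ⊤, e: -6, f: -3}
Applying B2's transfer function to that IN value gives OUT[B2] (row B2 above).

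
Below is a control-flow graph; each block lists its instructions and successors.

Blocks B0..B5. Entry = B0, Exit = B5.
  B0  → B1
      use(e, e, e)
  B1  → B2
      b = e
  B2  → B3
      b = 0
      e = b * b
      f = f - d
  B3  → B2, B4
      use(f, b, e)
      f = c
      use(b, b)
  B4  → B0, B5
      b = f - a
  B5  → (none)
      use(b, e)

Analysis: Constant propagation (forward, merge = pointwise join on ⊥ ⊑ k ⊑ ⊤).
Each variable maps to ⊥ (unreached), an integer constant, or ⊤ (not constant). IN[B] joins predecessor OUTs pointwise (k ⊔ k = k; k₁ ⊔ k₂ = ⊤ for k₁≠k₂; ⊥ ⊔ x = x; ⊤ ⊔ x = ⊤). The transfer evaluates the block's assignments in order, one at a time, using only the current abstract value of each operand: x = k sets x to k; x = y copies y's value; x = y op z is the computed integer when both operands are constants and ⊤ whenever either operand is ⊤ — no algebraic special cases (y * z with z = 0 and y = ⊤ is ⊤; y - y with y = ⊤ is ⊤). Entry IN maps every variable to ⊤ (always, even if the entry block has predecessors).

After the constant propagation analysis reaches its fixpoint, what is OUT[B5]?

Converged values:
  B0: | IN=(all ⊤) | OUT=(all ⊤)
  B1: | IN=(all ⊤) | OUT=(all ⊤)
  B2: | IN=(all ⊤) | OUT={b:0, e:0; rest ⊤}
  B3: | IN={b:0, e:0; rest ⊤} | OUT={b:0, e:0; rest ⊤}
  B4: | IN={b:0, e:0; rest ⊤} | OUT={e:0; rest ⊤}
  B5: | IN={e:0; rest ⊤} | OUT={e:0; rest ⊤}

Merge at B5: IN[B5] = OUT[B4] = {a: ⊤, b: ⊤, c: ⊤, d: ⊤, e: 0, f: ⊤}
Applying B5's transfer function to that IN value gives OUT[B5] (row B5 above).

Answer: {a: ⊤, b: ⊤, c: ⊤, d: ⊤, e: 0, f: ⊤}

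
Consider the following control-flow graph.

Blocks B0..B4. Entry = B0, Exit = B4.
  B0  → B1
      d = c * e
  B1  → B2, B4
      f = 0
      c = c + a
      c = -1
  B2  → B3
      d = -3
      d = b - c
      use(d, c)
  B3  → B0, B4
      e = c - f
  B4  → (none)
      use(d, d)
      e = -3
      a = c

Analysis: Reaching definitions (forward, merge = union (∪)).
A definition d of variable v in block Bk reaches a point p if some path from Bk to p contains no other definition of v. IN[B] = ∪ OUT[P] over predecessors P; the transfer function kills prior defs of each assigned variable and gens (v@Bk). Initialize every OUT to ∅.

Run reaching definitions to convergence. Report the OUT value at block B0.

Per-block solution:
  B0:   IN={c@B1, d@B2, e@B3, f@B1}   OUT={c@B1, d@B0, e@B3, f@B1}
  B1:   IN={c@B1, d@B0, e@B3, f@B1}   OUT={c@B1, d@B0, e@B3, f@B1}
  B2:   IN={c@B1, d@B0, e@B3, f@B1}   OUT={c@B1, d@B2, e@B3, f@B1}
  B3:   IN={c@B1, d@B2, e@B3, f@B1}   OUT={c@B1, d@B2, e@B3, f@B1}
  B4:   IN={c@B1, d@B0, d@B2, e@B3, f@B1}   OUT={a@B4, c@B1, d@B0, d@B2, e@B4, f@B1}

Merge at B0 (entry node, so the boundary value {} is joined with the incoming edge(s)): IN[B0] = {} ⊔ OUT[B3] = {c@B1, d@B2, e@B3, f@B1}
Applying B0's transfer function to that IN value gives OUT[B0] (row B0 above).

Answer: {c@B1, d@B0, e@B3, f@B1}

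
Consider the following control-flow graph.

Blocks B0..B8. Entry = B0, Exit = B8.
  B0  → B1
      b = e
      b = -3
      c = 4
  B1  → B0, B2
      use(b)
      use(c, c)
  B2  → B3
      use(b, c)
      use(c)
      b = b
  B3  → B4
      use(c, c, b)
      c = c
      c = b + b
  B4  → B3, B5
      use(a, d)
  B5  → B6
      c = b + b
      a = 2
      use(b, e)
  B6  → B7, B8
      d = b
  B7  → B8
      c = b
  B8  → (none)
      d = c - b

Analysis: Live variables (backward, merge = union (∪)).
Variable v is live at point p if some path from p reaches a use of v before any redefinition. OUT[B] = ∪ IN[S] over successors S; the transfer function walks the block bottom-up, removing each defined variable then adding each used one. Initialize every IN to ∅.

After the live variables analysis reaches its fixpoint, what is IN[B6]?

Answer: {b, c}

Working:
Converged values:
  B0:  IN={a, d, e}  OUT={a, b, c, d, e}
  B1:  IN={a, b, c, d, e}  OUT={a, b, c, d, e}
  B2:  IN={a, b, c, d, e}  OUT={a, b, c, d, e}
  B3:  IN={a, b, c, d, e}  OUT={a, b, c, d, e}
  B4:  IN={a, b, c, d, e}  OUT={a, b, c, d, e}
  B5:  IN={b, e}  OUT={b, c}
  B6:  IN={b, c}  OUT={b, c}
  B7:  IN={b}  OUT={b, c}
  B8:  IN={b, c}  OUT={}

Merge at B6: OUT[B6] = IN[B7] ⊔ IN[B8] = {b, c}
Applying B6's transfer function to that OUT value gives IN[B6] (row B6 above).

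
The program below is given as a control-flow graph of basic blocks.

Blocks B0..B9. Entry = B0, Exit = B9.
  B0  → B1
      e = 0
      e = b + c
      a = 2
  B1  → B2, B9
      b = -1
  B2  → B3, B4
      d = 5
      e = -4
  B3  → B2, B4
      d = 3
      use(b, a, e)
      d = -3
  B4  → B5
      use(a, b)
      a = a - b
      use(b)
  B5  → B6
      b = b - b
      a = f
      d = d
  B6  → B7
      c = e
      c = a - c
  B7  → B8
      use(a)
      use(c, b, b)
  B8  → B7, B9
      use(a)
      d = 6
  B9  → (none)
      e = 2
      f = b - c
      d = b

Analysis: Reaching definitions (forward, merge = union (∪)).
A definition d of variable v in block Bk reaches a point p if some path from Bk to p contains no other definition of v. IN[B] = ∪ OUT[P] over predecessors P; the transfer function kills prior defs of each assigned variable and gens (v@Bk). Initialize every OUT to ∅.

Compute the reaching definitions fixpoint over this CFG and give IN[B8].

Answer: {a@B5, b@B5, c@B6, d@B5, d@B8, e@B2}

Trace:
Fixpoint table:
  B0: | IN={} | OUT={a@B0, e@B0}
  B1: | IN={a@B0, e@B0} | OUT={a@B0, b@B1, e@B0}
  B2: | IN={a@B0, b@B1, d@B3, e@B0, e@B2} | OUT={a@B0, b@B1, d@B2, e@B2}
  B3: | IN={a@B0, b@B1, d@B2, e@B2} | OUT={a@B0, b@B1, d@B3, e@B2}
  B4: | IN={a@B0, b@B1, d@B2, d@B3, e@B2} | OUT={a@B4, b@B1, d@B2, d@B3, e@B2}
  B5: | IN={a@B4, b@B1, d@B2, d@B3, e@B2} | OUT={a@B5, b@B5, d@B5, e@B2}
  B6: | IN={a@B5, b@B5, d@B5, e@B2} | OUT={a@B5, b@B5, c@B6, d@B5, e@B2}
  B7: | IN={a@B5, b@B5, c@B6, d@B5, d@B8, e@B2} | OUT={a@B5, b@B5, c@B6, d@B5, d@B8, e@B2}
  B8: | IN={a@B5, b@B5, c@B6, d@B5, d@B8, e@B2} | OUT={a@B5, b@B5, c@B6, d@B8, e@B2}
  B9: | IN={a@B0, a@B5, b@B1, b@B5, c@B6, d@B8, e@B0, e@B2} | OUT={a@B0, a@B5, b@B1, b@B5, c@B6, d@B9, e@B9, f@B9}

Merge at B8: IN[B8] = OUT[B7] = {a@B5, b@B5, c@B6, d@B5, d@B8, e@B2}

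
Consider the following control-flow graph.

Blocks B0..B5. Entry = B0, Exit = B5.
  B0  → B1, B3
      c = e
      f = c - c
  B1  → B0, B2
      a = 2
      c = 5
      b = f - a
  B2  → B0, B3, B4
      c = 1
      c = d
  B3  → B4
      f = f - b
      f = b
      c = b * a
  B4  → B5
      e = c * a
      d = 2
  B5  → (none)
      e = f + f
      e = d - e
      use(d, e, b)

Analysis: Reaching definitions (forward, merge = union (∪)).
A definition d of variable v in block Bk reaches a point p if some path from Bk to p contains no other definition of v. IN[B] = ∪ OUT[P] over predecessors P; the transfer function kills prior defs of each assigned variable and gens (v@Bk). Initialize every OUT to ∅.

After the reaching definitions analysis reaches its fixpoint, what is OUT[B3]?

Converged values:
  B0: | IN={a@B1, b@B1, c@B1, c@B2, f@B0} | OUT={a@B1, b@B1, c@B0, f@B0}
  B1: | IN={a@B1, b@B1, c@B0, f@B0} | OUT={a@B1, b@B1, c@B1, f@B0}
  B2: | IN={a@B1, b@B1, c@B1, f@B0} | OUT={a@B1, b@B1, c@B2, f@B0}
  B3: | IN={a@B1, b@B1, c@B0, c@B2, f@B0} | OUT={a@B1, b@B1, c@B3, f@B3}
  B4: | IN={a@B1, b@B1, c@B2, c@B3, f@B0, f@B3} | OUT={a@B1, b@B1, c@B2, c@B3, d@B4, e@B4, f@B0, f@B3}
  B5: | IN={a@B1, b@B1, c@B2, c@B3, d@B4, e@B4, f@B0, f@B3} | OUT={a@B1, b@B1, c@B2, c@B3, d@B4, e@B5, f@B0, f@B3}

Merge at B3: IN[B3] = OUT[B0] ⊔ OUT[B2] = {a@B1, b@B1, c@B0, c@B2, f@B0}
Applying B3's transfer function to that IN value gives OUT[B3] (row B3 above).

Answer: {a@B1, b@B1, c@B3, f@B3}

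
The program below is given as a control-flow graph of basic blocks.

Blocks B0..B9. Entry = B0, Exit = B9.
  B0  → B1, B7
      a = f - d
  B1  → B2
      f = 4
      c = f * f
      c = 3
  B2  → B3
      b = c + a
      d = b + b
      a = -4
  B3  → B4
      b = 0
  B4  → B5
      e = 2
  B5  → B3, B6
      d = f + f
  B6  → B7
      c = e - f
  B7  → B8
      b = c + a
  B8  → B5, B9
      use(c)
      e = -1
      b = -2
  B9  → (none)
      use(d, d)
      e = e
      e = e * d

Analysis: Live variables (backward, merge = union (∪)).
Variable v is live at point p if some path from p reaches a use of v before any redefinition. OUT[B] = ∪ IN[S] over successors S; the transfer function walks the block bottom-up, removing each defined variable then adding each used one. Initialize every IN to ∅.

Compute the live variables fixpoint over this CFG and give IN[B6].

Answer: {a, d, e, f}

Working:
Per-block solution:
  B0:  IN={c, d, f}  OUT={a, c, d, f}
  B1:  IN={a}  OUT={a, c, f}
  B2:  IN={a, c, f}  OUT={a, f}
  B3:  IN={a, f}  OUT={a, f}
  B4:  IN={a, f}  OUT={a, e, f}
  B5:  IN={a, e, f}  OUT={a, d, e, f}
  B6:  IN={a, d, e, f}  OUT={a, c, d, f}
  B7:  IN={a, c, d, f}  OUT={a, c, d, f}
  B8:  IN={a, c, d, f}  OUT={a, d, e, f}
  B9:  IN={d, e}  OUT={}

Merge at B6: OUT[B6] = IN[B7] = {a, c, d, f}
Applying B6's transfer function to that OUT value gives IN[B6] (row B6 above).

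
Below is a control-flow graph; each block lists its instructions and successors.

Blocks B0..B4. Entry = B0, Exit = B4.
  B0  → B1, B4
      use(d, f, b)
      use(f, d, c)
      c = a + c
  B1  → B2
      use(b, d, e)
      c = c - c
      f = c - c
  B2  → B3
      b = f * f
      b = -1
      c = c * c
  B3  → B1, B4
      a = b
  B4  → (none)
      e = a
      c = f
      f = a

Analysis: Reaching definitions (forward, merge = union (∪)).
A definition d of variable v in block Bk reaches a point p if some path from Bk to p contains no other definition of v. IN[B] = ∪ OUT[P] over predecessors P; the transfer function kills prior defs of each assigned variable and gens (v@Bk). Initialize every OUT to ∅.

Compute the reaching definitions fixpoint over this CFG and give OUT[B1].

Answer: {a@B3, b@B2, c@B1, f@B1}

Working:
Converged values:
  B0: | IN={} | OUT={c@B0}
  B1: | IN={a@B3, b@B2, c@B0, c@B2, f@B1} | OUT={a@B3, b@B2, c@B1, f@B1}
  B2: | IN={a@B3, b@B2, c@B1, f@B1} | OUT={a@B3, b@B2, c@B2, f@B1}
  B3: | IN={a@B3, b@B2, c@B2, f@B1} | OUT={a@B3, b@B2, c@B2, f@B1}
  B4: | IN={a@B3, b@B2, c@B0, c@B2, f@B1} | OUT={a@B3, b@B2, c@B4, e@B4, f@B4}

Merge at B1: IN[B1] = OUT[B0] ⊔ OUT[B3] = {a@B3, b@B2, c@B0, c@B2, f@B1}
Applying B1's transfer function to that IN value gives OUT[B1] (row B1 above).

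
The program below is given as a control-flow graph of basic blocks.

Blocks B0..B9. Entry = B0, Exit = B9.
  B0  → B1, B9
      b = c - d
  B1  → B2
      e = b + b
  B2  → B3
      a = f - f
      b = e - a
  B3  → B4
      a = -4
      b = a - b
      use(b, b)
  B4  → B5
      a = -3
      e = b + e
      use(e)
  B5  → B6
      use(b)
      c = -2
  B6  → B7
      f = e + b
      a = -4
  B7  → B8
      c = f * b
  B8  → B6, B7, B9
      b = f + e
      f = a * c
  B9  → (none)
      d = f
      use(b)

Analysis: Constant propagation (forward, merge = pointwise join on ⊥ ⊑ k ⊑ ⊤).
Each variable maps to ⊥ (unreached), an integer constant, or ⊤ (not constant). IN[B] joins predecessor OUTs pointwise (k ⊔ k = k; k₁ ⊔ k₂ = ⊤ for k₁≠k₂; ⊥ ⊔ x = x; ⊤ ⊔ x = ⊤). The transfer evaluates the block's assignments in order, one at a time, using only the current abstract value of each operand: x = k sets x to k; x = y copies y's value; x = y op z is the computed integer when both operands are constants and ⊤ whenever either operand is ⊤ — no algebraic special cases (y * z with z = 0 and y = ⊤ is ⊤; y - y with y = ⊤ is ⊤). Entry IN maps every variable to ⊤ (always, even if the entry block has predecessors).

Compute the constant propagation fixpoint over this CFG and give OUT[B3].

Answer: {a: -4, b: ⊤, c: ⊤, d: ⊤, e: ⊤, f: ⊤}

Derivation:
Fixpoint table:
  B0:  IN=(all ⊤)  OUT=(all ⊤)
  B1:  IN=(all ⊤)  OUT=(all ⊤)
  B2:  IN=(all ⊤)  OUT=(all ⊤)
  B3:  IN=(all ⊤)  OUT={a:-4; rest ⊤}
  B4:  IN={a:-4; rest ⊤}  OUT={a:-3; rest ⊤}
  B5:  IN={a:-3; rest ⊤}  OUT={a:-3, c:-2; rest ⊤}
  B6:  IN=(all ⊤)  OUT={a:-4; rest ⊤}
  B7:  IN={a:-4; rest ⊤}  OUT={a:-4; rest ⊤}
  B8:  IN={a:-4; rest ⊤}  OUT={a:-4; rest ⊤}
  B9:  IN=(all ⊤)  OUT=(all ⊤)

Merge at B3: IN[B3] = OUT[B2] = {a: ⊤, b: ⊤, c: ⊤, d: ⊤, e: ⊤, f: ⊤}
Applying B3's transfer function to that IN value gives OUT[B3] (row B3 above).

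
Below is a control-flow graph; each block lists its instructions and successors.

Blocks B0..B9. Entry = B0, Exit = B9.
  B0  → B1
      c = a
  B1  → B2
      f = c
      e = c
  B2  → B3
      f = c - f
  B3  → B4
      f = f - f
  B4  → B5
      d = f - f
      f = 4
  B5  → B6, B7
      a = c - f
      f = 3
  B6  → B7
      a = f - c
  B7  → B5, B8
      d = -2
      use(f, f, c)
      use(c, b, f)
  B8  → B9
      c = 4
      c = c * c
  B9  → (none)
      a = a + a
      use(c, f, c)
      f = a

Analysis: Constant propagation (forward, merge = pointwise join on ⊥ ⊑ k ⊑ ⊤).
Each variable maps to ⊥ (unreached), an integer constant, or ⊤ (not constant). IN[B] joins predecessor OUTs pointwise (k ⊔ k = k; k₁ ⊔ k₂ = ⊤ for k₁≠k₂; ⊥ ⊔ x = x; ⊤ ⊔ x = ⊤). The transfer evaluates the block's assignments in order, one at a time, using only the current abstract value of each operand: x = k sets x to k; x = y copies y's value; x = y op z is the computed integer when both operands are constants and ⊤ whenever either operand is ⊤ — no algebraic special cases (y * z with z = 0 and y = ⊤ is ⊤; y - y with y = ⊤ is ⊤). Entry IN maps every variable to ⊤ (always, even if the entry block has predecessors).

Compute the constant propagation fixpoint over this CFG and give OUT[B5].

Fixpoint table:
  B0:  IN=(all ⊤)  OUT=(all ⊤)
  B1:  IN=(all ⊤)  OUT=(all ⊤)
  B2:  IN=(all ⊤)  OUT=(all ⊤)
  B3:  IN=(all ⊤)  OUT=(all ⊤)
  B4:  IN=(all ⊤)  OUT={f:4; rest ⊤}
  B5:  IN=(all ⊤)  OUT={f:3; rest ⊤}
  B6:  IN={f:3; rest ⊤}  OUT={f:3; rest ⊤}
  B7:  IN={f:3; rest ⊤}  OUT={d:-2, f:3; rest ⊤}
  B8:  IN={d:-2, f:3; rest ⊤}  OUT={c:16, d:-2, f:3; rest ⊤}
  B9:  IN={c:16, d:-2, f:3; rest ⊤}  OUT={c:16, d:-2; rest ⊤}

Merge at B5: IN[B5] = OUT[B4] ⊔ OUT[B7] = {a: ⊤, b: ⊤, c: ⊤, d: ⊤, e: ⊤, f: ⊤}
Applying B5's transfer function to that IN value gives OUT[B5] (row B5 above).

Answer: {a: ⊤, b: ⊤, c: ⊤, d: ⊤, e: ⊤, f: 3}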